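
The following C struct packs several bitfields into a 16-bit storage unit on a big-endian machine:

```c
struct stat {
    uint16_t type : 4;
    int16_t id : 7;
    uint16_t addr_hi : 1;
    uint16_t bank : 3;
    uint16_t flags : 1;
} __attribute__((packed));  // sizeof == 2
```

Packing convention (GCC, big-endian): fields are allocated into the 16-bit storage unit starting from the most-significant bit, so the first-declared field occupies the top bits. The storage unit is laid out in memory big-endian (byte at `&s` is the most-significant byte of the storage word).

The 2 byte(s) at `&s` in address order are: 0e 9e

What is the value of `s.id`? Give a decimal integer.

[0]=0x0e [1]=0x9e (big-endian) → word 0x0e9e
type:4 @ bit 12 → (0x0e9e>>12)&0xf = 0x0
id:7 @ bit 5 → (0x0e9e>>5)&0x7f = 0x74  ←
addr_hi:1 @ bit 4 → (0x0e9e>>4)&0x1 = 0x1
bank:3 @ bit 1 → (0x0e9e>>1)&0x7 = 0x7
flags:1 @ bit 0 → (0x0e9e>>0)&0x1 = 0x0
id signed 7b, MSB=1: 116 - 128 = -12

-12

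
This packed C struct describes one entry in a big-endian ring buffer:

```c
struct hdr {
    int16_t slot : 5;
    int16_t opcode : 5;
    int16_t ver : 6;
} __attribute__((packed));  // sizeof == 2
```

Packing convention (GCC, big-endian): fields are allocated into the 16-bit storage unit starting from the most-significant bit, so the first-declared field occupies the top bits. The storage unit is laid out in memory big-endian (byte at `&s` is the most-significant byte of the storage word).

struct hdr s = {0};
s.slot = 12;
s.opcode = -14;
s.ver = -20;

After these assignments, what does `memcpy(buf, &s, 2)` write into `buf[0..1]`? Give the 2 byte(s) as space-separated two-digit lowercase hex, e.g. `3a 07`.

64 ac

[11+:5] slot=12 & 0x1f = 0xc; word=0x6000
[6+:5] opcode=-14 & 0x1f = 0x12; word=0x6480
[0+:6] ver=-20 & 0x3f = 0x2c; word=0x64ac
word = 0x64ac → big-endian bytes:
  [0]=0x64  [1]=0xac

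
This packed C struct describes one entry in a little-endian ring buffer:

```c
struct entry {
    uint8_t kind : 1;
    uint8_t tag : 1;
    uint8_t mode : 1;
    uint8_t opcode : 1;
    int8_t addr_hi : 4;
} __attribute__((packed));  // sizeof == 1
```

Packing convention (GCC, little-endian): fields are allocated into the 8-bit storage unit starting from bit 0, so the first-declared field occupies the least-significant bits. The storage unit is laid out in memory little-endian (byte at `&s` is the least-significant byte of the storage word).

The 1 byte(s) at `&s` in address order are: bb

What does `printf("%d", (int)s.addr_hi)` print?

-5

[0]=0xbb (little-endian) → word 0xbb
kind:1 @ bit 0 → (0xbb>>0)&0x1 = 0x1
tag:1 @ bit 1 → (0xbb>>1)&0x1 = 0x1
mode:1 @ bit 2 → (0xbb>>2)&0x1 = 0x0
opcode:1 @ bit 3 → (0xbb>>3)&0x1 = 0x1
addr_hi:4 @ bit 4 → (0xbb>>4)&0xf = 0xb  ←
addr_hi signed 4b, MSB=1: 11 - 16 = -5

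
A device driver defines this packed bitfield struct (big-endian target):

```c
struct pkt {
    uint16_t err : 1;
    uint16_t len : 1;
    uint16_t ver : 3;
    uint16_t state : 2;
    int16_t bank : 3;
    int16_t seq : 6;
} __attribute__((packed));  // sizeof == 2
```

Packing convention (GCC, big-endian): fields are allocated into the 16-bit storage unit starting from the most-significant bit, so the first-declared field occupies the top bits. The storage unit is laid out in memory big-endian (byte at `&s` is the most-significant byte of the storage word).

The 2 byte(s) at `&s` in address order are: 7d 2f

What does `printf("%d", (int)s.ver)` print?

[0]=0x7d [1]=0x2f (big-endian) → word 0x7d2f
err:1 @ bit 15 → (0x7d2f>>15)&0x1 = 0x0
len:1 @ bit 14 → (0x7d2f>>14)&0x1 = 0x1
ver:3 @ bit 11 → (0x7d2f>>11)&0x7 = 0x7  ←
state:2 @ bit 9 → (0x7d2f>>9)&0x3 = 0x2
bank:3 @ bit 6 → (0x7d2f>>6)&0x7 = 0x4
seq:6 @ bit 0 → (0x7d2f>>0)&0x3f = 0x2f

7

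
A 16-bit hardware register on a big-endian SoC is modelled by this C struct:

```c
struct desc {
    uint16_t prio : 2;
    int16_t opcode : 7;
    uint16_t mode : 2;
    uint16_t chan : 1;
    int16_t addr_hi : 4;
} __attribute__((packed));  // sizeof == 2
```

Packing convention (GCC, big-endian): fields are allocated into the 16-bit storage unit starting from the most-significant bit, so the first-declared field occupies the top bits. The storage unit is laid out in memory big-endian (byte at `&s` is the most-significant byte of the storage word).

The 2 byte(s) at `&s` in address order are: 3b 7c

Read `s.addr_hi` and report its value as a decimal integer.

-4

[0]=0x3b [1]=0x7c (big-endian) → word 0x3b7c
prio [14+:2] = (word>>14) & 0x3 = 0
opcode [7+:7] = (word>>7) & 0x7f = 118
mode [5+:2] = (word>>5) & 0x3 = 3
chan [4+:1] = (word>>4) & 0x1 = 1
addr_hi [0+:4] = (word>>0) & 0xf = 12  ←
addr_hi signed 4b, MSB=1: 12 - 16 = -4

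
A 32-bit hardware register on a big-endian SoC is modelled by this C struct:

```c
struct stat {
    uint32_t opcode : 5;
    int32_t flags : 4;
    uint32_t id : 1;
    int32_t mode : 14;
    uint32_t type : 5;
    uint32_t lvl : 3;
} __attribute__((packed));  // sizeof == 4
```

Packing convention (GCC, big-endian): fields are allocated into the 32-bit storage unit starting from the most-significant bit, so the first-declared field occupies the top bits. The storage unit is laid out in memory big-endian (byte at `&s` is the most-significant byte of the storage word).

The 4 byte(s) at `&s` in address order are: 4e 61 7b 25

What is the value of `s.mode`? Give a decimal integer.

[0]=0x4e [1]=0x61 [2]=0x7b [3]=0x25 (big-endian) → word 0x4e617b25
opcode [27+:5] = (word>>27) & 0x1f = 9
flags [23+:4] = (word>>23) & 0xf = 12
id [22+:1] = (word>>22) & 0x1 = 1
mode [8+:14] = (word>>8) & 0x3fff = 8571  ←
type [3+:5] = (word>>3) & 0x1f = 4
lvl [0+:3] = (word>>0) & 0x7 = 5
mode signed 14b, MSB=1: 8571 - 16384 = -7813

-7813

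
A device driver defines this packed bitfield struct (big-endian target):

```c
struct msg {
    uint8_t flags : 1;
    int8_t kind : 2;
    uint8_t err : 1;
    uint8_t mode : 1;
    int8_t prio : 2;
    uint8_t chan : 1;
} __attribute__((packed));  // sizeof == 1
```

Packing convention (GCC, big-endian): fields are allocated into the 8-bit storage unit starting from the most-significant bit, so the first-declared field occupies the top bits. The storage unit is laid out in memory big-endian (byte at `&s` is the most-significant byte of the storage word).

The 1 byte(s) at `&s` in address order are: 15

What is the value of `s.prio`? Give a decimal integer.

[0]=0x15 (big-endian) → word 0x15
flags:1 @ bit 7 → (0x15>>7)&0x1 = 0x0
kind:2 @ bit 5 → (0x15>>5)&0x3 = 0x0
err:1 @ bit 4 → (0x15>>4)&0x1 = 0x1
mode:1 @ bit 3 → (0x15>>3)&0x1 = 0x0
prio:2 @ bit 1 → (0x15>>1)&0x3 = 0x2  ←
chan:1 @ bit 0 → (0x15>>0)&0x1 = 0x1
prio signed 2b, MSB=1: 2 - 4 = -2

-2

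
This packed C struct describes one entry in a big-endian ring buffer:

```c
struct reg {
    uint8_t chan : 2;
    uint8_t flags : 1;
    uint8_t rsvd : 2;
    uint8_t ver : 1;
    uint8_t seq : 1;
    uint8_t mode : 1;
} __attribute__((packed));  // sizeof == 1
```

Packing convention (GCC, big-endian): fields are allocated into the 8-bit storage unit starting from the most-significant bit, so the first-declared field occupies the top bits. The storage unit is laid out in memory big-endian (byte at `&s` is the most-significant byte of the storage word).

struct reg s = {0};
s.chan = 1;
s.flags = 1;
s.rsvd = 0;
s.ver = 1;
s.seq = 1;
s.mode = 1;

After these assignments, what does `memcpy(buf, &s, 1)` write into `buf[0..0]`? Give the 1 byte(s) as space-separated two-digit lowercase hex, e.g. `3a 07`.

[6+:2] chan=1 & 0x3 = 0x1; word=0x40
[5+:1] flags=1 & 0x1 = 0x1; word=0x60
[3+:2] rsvd=0 & 0x3 = 0x0; word=0x60
[2+:1] ver=1 & 0x1 = 0x1; word=0x64
[1+:1] seq=1 & 0x1 = 0x1; word=0x66
[0+:1] mode=1 & 0x1 = 0x1; word=0x67
word = 0x67 → big-endian bytes:
  [0]=0x67

67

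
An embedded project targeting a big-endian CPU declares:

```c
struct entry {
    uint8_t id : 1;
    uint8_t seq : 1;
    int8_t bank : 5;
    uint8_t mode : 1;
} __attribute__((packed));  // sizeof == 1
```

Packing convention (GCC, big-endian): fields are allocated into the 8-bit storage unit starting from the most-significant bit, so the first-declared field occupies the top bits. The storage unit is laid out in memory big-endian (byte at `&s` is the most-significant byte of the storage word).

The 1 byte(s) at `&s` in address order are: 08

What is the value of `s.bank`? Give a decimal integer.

4

[0]=0x08 (big-endian) → word 0x08
id:1 @ bit 7 → (0x08>>7)&0x1 = 0x0
seq:1 @ bit 6 → (0x08>>6)&0x1 = 0x0
bank:5 @ bit 1 → (0x08>>1)&0x1f = 0x4  ←
mode:1 @ bit 0 → (0x08>>0)&0x1 = 0x0
bank signed 5b, MSB=0: value = 4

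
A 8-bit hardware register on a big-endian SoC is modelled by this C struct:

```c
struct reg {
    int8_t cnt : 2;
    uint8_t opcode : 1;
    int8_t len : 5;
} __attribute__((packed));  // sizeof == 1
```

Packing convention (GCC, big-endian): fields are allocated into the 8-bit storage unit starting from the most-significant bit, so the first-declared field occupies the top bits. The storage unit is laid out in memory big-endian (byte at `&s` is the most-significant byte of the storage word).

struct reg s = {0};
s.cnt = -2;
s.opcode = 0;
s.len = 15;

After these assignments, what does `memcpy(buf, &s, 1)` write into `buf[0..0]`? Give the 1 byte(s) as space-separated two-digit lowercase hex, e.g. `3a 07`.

8f

[6+:2] cnt=-2 & 0x3 = 0x2; word=0x80
[5+:1] opcode=0 & 0x1 = 0x0; word=0x80
[0+:5] len=15 & 0x1f = 0xf; word=0x8f
word = 0x8f → big-endian bytes:
  [0]=0x8f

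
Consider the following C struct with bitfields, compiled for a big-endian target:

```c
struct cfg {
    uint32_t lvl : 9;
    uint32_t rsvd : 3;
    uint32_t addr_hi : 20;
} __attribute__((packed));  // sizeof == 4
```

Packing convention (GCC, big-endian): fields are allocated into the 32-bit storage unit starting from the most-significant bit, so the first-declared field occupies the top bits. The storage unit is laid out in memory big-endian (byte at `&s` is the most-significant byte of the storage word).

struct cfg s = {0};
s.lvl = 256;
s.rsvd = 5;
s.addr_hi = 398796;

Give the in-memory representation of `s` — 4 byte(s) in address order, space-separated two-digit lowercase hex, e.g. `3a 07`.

80 56 15 cc

lvl:9 = 256 → 0x100 << 23 → word 0x80000000
rsvd:3 = 5 → 0x5 << 20 → word 0x80500000
addr_hi:20 = 398796 → 0x615cc << 0 → word 0x805615cc
word = 0x805615cc → big-endian bytes:
  [0]=0x80  [1]=0x56  [2]=0x15  [3]=0xcc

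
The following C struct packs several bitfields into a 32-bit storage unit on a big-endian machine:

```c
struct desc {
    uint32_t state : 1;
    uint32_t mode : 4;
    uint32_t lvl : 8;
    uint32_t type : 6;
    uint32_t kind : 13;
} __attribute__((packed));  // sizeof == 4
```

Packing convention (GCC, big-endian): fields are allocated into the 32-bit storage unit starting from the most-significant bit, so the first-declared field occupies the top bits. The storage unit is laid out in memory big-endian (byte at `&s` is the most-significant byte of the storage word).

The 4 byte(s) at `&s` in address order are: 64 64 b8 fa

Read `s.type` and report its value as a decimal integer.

[0]=0x64 [1]=0x64 [2]=0xb8 [3]=0xfa (big-endian) → word 0x6464b8fa
state [31+:1] = (word>>31) & 0x1 = 0
mode [27+:4] = (word>>27) & 0xf = 12
lvl [19+:8] = (word>>19) & 0xff = 140
type [13+:6] = (word>>13) & 0x3f = 37  ←
kind [0+:13] = (word>>0) & 0x1fff = 6394

37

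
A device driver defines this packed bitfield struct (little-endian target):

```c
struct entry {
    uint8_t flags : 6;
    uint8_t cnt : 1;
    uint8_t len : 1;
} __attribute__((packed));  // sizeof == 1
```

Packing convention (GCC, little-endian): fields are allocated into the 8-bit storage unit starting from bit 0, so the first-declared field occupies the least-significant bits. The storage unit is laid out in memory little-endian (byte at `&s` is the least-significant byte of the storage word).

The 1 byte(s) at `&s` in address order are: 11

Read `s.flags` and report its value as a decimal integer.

17

[0]=0x11 (little-endian) → word 0x11
flags [0+:6] = (word>>0) & 0x3f = 17  ←
cnt [6+:1] = (word>>6) & 0x1 = 0
len [7+:1] = (word>>7) & 0x1 = 0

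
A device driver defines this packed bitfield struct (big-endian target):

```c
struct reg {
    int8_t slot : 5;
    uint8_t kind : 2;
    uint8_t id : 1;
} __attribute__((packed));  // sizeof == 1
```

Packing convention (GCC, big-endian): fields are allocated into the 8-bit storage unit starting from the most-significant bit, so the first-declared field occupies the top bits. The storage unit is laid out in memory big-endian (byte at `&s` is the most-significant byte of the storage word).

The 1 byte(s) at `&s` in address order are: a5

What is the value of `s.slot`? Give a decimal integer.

[0]=0xa5 (big-endian) → word 0xa5
slot:5 @ bit 3 → (0xa5>>3)&0x1f = 0x14  ←
kind:2 @ bit 1 → (0xa5>>1)&0x3 = 0x2
id:1 @ bit 0 → (0xa5>>0)&0x1 = 0x1
slot signed 5b, MSB=1: 20 - 32 = -12

-12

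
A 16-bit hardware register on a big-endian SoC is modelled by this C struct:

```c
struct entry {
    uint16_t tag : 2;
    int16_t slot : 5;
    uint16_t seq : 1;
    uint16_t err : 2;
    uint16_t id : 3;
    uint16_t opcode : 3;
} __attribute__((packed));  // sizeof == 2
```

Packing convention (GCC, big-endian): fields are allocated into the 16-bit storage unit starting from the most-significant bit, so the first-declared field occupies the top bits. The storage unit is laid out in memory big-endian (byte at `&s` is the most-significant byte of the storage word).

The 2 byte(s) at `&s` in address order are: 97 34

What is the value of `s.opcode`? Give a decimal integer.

4

[0]=0x97 [1]=0x34 (big-endian) → word 0x9734
tag [14+:2] = (word>>14) & 0x3 = 2
slot [9+:5] = (word>>9) & 0x1f = 11
seq [8+:1] = (word>>8) & 0x1 = 1
err [6+:2] = (word>>6) & 0x3 = 0
id [3+:3] = (word>>3) & 0x7 = 6
opcode [0+:3] = (word>>0) & 0x7 = 4  ←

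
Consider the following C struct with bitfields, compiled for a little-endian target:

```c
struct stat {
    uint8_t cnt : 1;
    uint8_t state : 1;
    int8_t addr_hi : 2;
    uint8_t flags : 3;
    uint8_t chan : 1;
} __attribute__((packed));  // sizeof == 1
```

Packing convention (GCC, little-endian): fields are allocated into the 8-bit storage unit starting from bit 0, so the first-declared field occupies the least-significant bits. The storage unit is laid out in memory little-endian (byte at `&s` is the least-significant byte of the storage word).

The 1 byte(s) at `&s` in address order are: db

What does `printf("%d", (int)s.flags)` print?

[0]=0xdb (little-endian) → word 0xdb
cnt:1 @ bit 0 → (0xdb>>0)&0x1 = 0x1
state:1 @ bit 1 → (0xdb>>1)&0x1 = 0x1
addr_hi:2 @ bit 2 → (0xdb>>2)&0x3 = 0x2
flags:3 @ bit 4 → (0xdb>>4)&0x7 = 0x5  ←
chan:1 @ bit 7 → (0xdb>>7)&0x1 = 0x1

5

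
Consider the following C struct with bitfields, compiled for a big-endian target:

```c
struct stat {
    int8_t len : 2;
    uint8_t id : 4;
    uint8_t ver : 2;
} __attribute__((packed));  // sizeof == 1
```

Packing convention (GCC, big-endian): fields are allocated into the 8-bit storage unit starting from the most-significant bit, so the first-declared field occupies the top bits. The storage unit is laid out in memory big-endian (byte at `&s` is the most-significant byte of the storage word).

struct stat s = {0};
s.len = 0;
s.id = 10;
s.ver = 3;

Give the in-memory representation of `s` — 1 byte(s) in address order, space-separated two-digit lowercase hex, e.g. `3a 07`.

[6+:2] len=0 & 0x3 = 0x0; word=0x00
[2+:4] id=10 & 0xf = 0xa; word=0x28
[0+:2] ver=3 & 0x3 = 0x3; word=0x2b
word = 0x2b → big-endian bytes:
  [0]=0x2b

2b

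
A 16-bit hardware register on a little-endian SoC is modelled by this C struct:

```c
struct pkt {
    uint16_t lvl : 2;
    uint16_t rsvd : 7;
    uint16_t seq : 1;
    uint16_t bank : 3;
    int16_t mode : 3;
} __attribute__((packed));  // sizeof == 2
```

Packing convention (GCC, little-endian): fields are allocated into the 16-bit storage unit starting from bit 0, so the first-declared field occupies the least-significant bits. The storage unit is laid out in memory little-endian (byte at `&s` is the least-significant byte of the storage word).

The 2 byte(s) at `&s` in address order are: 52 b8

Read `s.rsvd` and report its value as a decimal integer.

20

[0]=0x52 [1]=0xb8 (little-endian) → word 0xb852
lvl [0+:2] = (word>>0) & 0x3 = 2
rsvd [2+:7] = (word>>2) & 0x7f = 20  ←
seq [9+:1] = (word>>9) & 0x1 = 0
bank [10+:3] = (word>>10) & 0x7 = 6
mode [13+:3] = (word>>13) & 0x7 = 5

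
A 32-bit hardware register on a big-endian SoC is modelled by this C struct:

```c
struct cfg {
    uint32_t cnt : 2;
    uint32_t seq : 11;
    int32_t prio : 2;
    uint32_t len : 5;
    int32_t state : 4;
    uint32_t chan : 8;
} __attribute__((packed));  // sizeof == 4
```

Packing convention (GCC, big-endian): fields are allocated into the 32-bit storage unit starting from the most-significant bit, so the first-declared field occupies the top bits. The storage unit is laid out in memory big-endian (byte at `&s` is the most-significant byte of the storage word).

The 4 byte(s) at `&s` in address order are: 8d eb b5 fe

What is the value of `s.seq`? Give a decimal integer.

445

[0]=0x8d [1]=0xeb [2]=0xb5 [3]=0xfe (big-endian) → word 0x8debb5fe
cnt [30+:2] = (word>>30) & 0x3 = 2
seq [19+:11] = (word>>19) & 0x7ff = 445  ←
prio [17+:2] = (word>>17) & 0x3 = 1
len [12+:5] = (word>>12) & 0x1f = 27
state [8+:4] = (word>>8) & 0xf = 5
chan [0+:8] = (word>>0) & 0xff = 254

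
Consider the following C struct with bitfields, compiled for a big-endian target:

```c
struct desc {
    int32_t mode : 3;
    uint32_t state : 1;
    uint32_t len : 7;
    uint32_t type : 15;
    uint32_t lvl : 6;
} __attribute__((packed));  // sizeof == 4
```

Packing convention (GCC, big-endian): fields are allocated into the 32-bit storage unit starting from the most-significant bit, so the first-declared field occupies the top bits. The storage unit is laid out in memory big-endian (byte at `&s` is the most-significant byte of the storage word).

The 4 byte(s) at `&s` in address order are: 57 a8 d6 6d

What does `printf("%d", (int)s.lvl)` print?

[0]=0x57 [1]=0xa8 [2]=0xd6 [3]=0x6d (big-endian) → word 0x57a8d66d
mode [29+:3] = (word>>29) & 0x7 = 2
state [28+:1] = (word>>28) & 0x1 = 1
len [21+:7] = (word>>21) & 0x7f = 61
type [6+:15] = (word>>6) & 0x7fff = 9049
lvl [0+:6] = (word>>0) & 0x3f = 45  ←

45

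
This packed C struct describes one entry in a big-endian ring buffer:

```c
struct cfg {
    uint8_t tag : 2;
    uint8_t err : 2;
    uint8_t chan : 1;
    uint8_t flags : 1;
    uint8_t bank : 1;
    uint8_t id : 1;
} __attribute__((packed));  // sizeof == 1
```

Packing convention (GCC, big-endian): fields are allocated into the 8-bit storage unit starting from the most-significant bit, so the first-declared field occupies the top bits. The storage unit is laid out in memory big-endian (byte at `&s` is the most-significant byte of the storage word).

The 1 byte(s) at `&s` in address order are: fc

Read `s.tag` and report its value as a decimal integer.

3

[0]=0xfc (big-endian) → word 0xfc
tag [6+:2] = (word>>6) & 0x3 = 3  ←
err [4+:2] = (word>>4) & 0x3 = 3
chan [3+:1] = (word>>3) & 0x1 = 1
flags [2+:1] = (word>>2) & 0x1 = 1
bank [1+:1] = (word>>1) & 0x1 = 0
id [0+:1] = (word>>0) & 0x1 = 0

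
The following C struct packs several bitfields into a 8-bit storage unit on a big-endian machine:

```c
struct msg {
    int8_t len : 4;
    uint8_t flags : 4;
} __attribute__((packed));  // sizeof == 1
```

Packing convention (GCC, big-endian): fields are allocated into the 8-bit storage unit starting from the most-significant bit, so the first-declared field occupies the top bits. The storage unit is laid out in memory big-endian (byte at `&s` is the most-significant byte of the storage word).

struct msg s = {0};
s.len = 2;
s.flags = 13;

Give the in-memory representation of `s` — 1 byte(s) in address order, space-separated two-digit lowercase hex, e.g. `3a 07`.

[4+:4] len=2 & 0xf = 0x2; word=0x20
[0+:4] flags=13 & 0xf = 0xd; word=0x2d
word = 0x2d → big-endian bytes:
  [0]=0x2d

2d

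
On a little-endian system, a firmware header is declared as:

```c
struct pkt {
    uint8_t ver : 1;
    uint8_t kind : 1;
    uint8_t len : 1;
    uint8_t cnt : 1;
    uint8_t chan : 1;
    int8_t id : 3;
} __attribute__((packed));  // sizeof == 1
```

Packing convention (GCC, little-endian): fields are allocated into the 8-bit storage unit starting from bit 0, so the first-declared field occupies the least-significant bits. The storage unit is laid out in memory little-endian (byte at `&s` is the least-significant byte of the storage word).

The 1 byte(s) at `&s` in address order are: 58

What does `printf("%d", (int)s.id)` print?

2

[0]=0x58 (little-endian) → word 0x58
ver [0+:1] = (word>>0) & 0x1 = 0
kind [1+:1] = (word>>1) & 0x1 = 0
len [2+:1] = (word>>2) & 0x1 = 0
cnt [3+:1] = (word>>3) & 0x1 = 1
chan [4+:1] = (word>>4) & 0x1 = 1
id [5+:3] = (word>>5) & 0x7 = 2  ←
id signed 3b, MSB=0: value = 2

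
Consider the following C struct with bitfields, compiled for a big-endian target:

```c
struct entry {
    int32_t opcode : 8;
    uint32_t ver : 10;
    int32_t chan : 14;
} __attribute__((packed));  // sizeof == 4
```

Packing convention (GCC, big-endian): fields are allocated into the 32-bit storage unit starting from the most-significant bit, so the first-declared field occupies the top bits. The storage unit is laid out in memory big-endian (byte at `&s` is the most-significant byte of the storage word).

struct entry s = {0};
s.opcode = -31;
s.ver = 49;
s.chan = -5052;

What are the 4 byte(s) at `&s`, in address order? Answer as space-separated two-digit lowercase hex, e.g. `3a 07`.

e1 0c 6c 44

opcode (8b) val=-31 bits=0xe1 at bit 24: 0xe1000000
ver (10b) val=49 bits=0x31 at bit 14: 0xe10c4000
chan (14b) val=-5052 bits=0x2c44 at bit 0: 0xe10c6c44
word = 0xe10c6c44 → big-endian bytes:
  [0]=0xe1  [1]=0x0c  [2]=0x6c  [3]=0x44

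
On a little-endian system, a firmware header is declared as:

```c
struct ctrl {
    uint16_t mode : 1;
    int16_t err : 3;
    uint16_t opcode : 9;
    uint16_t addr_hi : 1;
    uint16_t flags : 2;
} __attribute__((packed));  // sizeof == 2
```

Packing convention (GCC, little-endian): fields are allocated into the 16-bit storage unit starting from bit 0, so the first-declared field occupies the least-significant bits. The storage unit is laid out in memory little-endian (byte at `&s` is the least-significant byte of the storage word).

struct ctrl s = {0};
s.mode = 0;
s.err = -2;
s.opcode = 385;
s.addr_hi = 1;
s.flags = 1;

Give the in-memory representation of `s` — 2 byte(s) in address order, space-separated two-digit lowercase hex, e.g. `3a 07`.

mode:1 = 0 → 0x0 << 0 → word 0x0000
err:3 = -2 → 0x6 << 1 → word 0x000c
opcode:9 = 385 → 0x181 << 4 → word 0x181c
addr_hi:1 = 1 → 0x1 << 13 → word 0x381c
flags:2 = 1 → 0x1 << 14 → word 0x781c
word = 0x781c → little-endian bytes:
  [0]=0x1c  [1]=0x78

1c 78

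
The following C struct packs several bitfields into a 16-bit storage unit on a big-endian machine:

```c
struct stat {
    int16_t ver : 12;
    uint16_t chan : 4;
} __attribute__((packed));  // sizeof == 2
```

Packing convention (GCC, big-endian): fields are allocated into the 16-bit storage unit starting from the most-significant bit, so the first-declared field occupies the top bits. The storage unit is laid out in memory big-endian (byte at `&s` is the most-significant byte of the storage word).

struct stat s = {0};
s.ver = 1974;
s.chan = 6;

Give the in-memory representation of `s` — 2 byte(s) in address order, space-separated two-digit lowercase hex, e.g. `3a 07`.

[4+:12] ver=1974 & 0xfff = 0x7b6; word=0x7b60
[0+:4] chan=6 & 0xf = 0x6; word=0x7b66
word = 0x7b66 → big-endian bytes:
  [0]=0x7b  [1]=0x66

7b 66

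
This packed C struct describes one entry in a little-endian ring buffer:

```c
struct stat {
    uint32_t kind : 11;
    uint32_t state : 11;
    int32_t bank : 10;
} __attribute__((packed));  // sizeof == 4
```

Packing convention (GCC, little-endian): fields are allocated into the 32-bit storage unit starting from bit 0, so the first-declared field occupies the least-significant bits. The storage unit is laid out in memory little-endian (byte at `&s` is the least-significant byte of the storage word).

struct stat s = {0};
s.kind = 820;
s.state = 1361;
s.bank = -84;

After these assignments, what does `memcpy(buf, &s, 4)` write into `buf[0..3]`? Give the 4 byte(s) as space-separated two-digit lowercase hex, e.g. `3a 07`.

kind (11b) val=820 bits=0x334 at bit 0: 0x00000334
state (11b) val=1361 bits=0x551 at bit 11: 0x002a8b34
bank (10b) val=-84 bits=0x3ac at bit 22: 0xeb2a8b34
word = 0xeb2a8b34 → little-endian bytes:
  [0]=0x34  [1]=0x8b  [2]=0x2a  [3]=0xeb

34 8b 2a eb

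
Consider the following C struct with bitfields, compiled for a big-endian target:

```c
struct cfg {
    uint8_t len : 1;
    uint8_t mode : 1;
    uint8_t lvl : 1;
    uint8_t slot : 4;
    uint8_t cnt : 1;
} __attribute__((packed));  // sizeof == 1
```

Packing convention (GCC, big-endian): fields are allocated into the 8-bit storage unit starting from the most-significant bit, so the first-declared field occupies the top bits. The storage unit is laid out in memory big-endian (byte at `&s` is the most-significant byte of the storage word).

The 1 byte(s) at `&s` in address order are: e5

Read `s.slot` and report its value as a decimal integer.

[0]=0xe5 (big-endian) → word 0xe5
len [7+:1] = (word>>7) & 0x1 = 1
mode [6+:1] = (word>>6) & 0x1 = 1
lvl [5+:1] = (word>>5) & 0x1 = 1
slot [1+:4] = (word>>1) & 0xf = 2  ←
cnt [0+:1] = (word>>0) & 0x1 = 1

2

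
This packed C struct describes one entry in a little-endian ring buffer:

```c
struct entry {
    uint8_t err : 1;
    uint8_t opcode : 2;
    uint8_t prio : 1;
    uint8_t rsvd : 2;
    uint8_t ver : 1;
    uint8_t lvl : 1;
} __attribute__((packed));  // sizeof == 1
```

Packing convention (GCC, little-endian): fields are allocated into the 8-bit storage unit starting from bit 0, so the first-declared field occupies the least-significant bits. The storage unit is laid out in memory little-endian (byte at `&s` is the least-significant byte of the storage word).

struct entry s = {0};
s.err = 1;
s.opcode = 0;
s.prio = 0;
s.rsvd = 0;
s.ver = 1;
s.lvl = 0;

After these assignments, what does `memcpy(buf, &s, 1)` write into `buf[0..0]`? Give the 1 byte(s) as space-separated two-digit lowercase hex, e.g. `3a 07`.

41

err:1 = 1 → 0x1 << 0 → word 0x01
opcode:2 = 0 → 0x0 << 1 → word 0x01
prio:1 = 0 → 0x0 << 3 → word 0x01
rsvd:2 = 0 → 0x0 << 4 → word 0x01
ver:1 = 1 → 0x1 << 6 → word 0x41
lvl:1 = 0 → 0x0 << 7 → word 0x41
word = 0x41 → little-endian bytes:
  [0]=0x41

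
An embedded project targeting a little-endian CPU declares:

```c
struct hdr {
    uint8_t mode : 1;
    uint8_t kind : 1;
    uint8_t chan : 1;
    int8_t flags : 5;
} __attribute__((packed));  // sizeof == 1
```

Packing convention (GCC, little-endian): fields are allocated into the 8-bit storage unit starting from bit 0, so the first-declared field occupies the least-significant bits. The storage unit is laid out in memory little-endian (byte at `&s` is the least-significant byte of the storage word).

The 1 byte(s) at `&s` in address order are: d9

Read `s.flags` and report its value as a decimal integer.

-5

[0]=0xd9 (little-endian) → word 0xd9
mode:1 @ bit 0 → (0xd9>>0)&0x1 = 0x1
kind:1 @ bit 1 → (0xd9>>1)&0x1 = 0x0
chan:1 @ bit 2 → (0xd9>>2)&0x1 = 0x0
flags:5 @ bit 3 → (0xd9>>3)&0x1f = 0x1b  ←
flags signed 5b, MSB=1: 27 - 32 = -5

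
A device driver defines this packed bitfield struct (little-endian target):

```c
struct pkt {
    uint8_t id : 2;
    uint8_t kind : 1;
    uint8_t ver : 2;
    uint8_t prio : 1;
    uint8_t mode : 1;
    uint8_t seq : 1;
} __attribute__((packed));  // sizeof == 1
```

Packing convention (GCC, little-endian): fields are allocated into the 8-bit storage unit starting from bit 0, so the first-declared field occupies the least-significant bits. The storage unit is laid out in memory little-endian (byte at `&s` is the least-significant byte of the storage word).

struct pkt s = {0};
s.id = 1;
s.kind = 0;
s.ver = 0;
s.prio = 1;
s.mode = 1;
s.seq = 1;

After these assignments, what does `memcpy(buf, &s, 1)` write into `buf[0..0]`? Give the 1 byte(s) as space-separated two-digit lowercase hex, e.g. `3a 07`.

id:2 = 1 → 0x1 << 0 → word 0x01
kind:1 = 0 → 0x0 << 2 → word 0x01
ver:2 = 0 → 0x0 << 3 → word 0x01
prio:1 = 1 → 0x1 << 5 → word 0x21
mode:1 = 1 → 0x1 << 6 → word 0x61
seq:1 = 1 → 0x1 << 7 → word 0xe1
word = 0xe1 → little-endian bytes:
  [0]=0xe1

e1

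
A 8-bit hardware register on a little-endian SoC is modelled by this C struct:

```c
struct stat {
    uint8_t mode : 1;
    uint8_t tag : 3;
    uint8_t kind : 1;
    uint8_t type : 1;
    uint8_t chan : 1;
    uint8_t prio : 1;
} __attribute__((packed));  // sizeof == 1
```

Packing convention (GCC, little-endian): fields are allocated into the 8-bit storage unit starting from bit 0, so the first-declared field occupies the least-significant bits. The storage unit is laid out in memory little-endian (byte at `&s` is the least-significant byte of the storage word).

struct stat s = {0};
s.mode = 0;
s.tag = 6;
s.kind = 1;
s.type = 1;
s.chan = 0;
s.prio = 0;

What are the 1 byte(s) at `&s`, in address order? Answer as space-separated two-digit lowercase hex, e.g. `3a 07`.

[0+:1] mode=0 & 0x1 = 0x0; word=0x00
[1+:3] tag=6 & 0x7 = 0x6; word=0x0c
[4+:1] kind=1 & 0x1 = 0x1; word=0x1c
[5+:1] type=1 & 0x1 = 0x1; word=0x3c
[6+:1] chan=0 & 0x1 = 0x0; word=0x3c
[7+:1] prio=0 & 0x1 = 0x0; word=0x3c
word = 0x3c → little-endian bytes:
  [0]=0x3c

3c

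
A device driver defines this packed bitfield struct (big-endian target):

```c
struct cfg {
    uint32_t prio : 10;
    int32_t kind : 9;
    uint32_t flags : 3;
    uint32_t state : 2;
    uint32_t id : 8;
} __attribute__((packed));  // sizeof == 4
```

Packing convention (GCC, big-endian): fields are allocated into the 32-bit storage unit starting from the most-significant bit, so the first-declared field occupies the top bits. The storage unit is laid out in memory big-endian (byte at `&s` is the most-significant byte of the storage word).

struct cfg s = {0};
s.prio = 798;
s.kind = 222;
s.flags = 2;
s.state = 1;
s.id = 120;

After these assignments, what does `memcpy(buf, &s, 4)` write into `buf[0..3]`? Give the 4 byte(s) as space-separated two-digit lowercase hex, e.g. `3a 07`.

c7 9b c9 78

prio (10b) val=798 bits=0x31e at bit 22: 0xc7800000
kind (9b) val=222 bits=0xde at bit 13: 0xc79bc000
flags (3b) val=2 bits=0x2 at bit 10: 0xc79bc800
state (2b) val=1 bits=0x1 at bit 8: 0xc79bc900
id (8b) val=120 bits=0x78 at bit 0: 0xc79bc978
word = 0xc79bc978 → big-endian bytes:
  [0]=0xc7  [1]=0x9b  [2]=0xc9  [3]=0x78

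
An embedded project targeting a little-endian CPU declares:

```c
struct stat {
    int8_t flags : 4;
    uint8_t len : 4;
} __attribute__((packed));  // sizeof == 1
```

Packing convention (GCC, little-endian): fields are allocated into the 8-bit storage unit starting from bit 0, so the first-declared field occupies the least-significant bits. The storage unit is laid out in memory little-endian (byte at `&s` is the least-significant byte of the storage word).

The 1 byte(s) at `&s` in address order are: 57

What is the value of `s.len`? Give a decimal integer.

5

[0]=0x57 (little-endian) → word 0x57
flags:4 @ bit 0 → (0x57>>0)&0xf = 0x7
len:4 @ bit 4 → (0x57>>4)&0xf = 0x5  ←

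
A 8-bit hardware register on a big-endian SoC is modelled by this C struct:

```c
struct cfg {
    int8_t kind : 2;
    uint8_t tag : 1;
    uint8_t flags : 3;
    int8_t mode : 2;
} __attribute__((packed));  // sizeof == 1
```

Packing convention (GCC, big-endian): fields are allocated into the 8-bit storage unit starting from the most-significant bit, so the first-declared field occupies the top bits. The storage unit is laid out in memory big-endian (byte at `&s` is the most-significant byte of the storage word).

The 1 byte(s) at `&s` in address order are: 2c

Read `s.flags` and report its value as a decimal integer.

[0]=0x2c (big-endian) → word 0x2c
kind [6+:2] = (word>>6) & 0x3 = 0
tag [5+:1] = (word>>5) & 0x1 = 1
flags [2+:3] = (word>>2) & 0x7 = 3  ←
mode [0+:2] = (word>>0) & 0x3 = 0

3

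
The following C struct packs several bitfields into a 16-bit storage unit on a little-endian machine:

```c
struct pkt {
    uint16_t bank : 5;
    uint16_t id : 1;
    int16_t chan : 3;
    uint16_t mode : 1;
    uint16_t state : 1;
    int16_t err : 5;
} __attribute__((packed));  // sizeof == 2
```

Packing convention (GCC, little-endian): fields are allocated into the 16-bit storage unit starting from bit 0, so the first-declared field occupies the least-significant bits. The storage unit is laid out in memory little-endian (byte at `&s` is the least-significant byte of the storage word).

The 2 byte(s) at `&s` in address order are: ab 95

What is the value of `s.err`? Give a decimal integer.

-14

[0]=0xab [1]=0x95 (little-endian) → word 0x95ab
bank:5 @ bit 0 → (0x95ab>>0)&0x1f = 0xb
id:1 @ bit 5 → (0x95ab>>5)&0x1 = 0x1
chan:3 @ bit 6 → (0x95ab>>6)&0x7 = 0x6
mode:1 @ bit 9 → (0x95ab>>9)&0x1 = 0x0
state:1 @ bit 10 → (0x95ab>>10)&0x1 = 0x1
err:5 @ bit 11 → (0x95ab>>11)&0x1f = 0x12  ←
err signed 5b, MSB=1: 18 - 32 = -14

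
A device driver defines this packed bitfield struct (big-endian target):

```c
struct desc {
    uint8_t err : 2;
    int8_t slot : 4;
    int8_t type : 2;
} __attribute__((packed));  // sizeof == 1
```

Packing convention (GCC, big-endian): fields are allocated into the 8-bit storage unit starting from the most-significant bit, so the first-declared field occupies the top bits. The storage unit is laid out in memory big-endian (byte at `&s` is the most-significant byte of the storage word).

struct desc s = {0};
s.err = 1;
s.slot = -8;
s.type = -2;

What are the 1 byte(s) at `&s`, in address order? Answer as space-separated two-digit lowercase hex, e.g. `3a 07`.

62

err:2 = 1 → 0x1 << 6 → word 0x40
slot:4 = -8 → 0x8 << 2 → word 0x60
type:2 = -2 → 0x2 << 0 → word 0x62
word = 0x62 → big-endian bytes:
  [0]=0x62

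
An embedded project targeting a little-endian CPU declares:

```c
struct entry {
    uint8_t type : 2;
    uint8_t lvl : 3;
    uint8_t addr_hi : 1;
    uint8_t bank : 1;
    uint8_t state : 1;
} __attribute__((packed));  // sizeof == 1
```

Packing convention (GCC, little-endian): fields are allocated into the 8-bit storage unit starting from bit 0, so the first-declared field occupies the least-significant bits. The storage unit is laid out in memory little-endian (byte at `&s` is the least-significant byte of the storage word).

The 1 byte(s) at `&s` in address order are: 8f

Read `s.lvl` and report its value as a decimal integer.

3

[0]=0x8f (little-endian) → word 0x8f
type [0+:2] = (word>>0) & 0x3 = 3
lvl [2+:3] = (word>>2) & 0x7 = 3  ←
addr_hi [5+:1] = (word>>5) & 0x1 = 0
bank [6+:1] = (word>>6) & 0x1 = 0
state [7+:1] = (word>>7) & 0x1 = 1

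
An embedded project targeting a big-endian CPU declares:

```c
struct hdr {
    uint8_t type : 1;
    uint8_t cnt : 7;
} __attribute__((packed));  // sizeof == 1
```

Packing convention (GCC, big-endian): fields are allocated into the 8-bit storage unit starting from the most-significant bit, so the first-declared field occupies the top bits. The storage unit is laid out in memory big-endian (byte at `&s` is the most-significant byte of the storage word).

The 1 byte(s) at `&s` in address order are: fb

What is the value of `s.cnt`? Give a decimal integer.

123

[0]=0xfb (big-endian) → word 0xfb
type:1 @ bit 7 → (0xfb>>7)&0x1 = 0x1
cnt:7 @ bit 0 → (0xfb>>0)&0x7f = 0x7b  ←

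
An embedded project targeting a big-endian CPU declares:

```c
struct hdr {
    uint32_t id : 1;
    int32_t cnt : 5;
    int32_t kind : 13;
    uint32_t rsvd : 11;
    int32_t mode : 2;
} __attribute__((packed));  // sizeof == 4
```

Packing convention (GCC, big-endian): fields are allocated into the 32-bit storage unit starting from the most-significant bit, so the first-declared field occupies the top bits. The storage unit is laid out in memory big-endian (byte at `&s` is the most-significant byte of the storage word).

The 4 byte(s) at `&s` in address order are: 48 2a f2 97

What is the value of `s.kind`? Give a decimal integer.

[0]=0x48 [1]=0x2a [2]=0xf2 [3]=0x97 (big-endian) → word 0x482af297
id:1 @ bit 31 → (0x482af297>>31)&0x1 = 0x0
cnt:5 @ bit 26 → (0x482af297>>26)&0x1f = 0x12
kind:13 @ bit 13 → (0x482af297>>13)&0x1fff = 0x157  ←
rsvd:11 @ bit 2 → (0x482af297>>2)&0x7ff = 0x4a5
mode:2 @ bit 0 → (0x482af297>>0)&0x3 = 0x3
kind signed 13b, MSB=0: value = 343

343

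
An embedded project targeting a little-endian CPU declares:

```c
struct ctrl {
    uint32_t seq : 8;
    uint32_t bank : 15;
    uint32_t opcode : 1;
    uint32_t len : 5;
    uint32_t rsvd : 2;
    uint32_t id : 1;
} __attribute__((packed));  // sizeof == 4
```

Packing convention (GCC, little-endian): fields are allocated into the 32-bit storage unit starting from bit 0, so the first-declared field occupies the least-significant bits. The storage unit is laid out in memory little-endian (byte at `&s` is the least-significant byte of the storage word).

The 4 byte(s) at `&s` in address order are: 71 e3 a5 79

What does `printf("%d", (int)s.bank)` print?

9699

[0]=0x71 [1]=0xe3 [2]=0xa5 [3]=0x79 (little-endian) → word 0x79a5e371
seq [0+:8] = (word>>0) & 0xff = 113
bank [8+:15] = (word>>8) & 0x7fff = 9699  ←
opcode [23+:1] = (word>>23) & 0x1 = 1
len [24+:5] = (word>>24) & 0x1f = 25
rsvd [29+:2] = (word>>29) & 0x3 = 3
id [31+:1] = (word>>31) & 0x1 = 0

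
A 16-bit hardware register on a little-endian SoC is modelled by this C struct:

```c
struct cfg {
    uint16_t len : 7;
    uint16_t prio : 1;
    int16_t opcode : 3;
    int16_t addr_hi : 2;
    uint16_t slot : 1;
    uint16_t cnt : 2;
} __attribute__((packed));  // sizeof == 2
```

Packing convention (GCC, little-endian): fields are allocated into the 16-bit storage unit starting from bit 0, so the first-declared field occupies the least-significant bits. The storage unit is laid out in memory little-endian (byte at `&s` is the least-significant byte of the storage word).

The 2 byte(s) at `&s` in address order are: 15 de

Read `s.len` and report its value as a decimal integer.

21

[0]=0x15 [1]=0xde (little-endian) → word 0xde15
len:7 @ bit 0 → (0xde15>>0)&0x7f = 0x15  ←
prio:1 @ bit 7 → (0xde15>>7)&0x1 = 0x0
opcode:3 @ bit 8 → (0xde15>>8)&0x7 = 0x6
addr_hi:2 @ bit 11 → (0xde15>>11)&0x3 = 0x3
slot:1 @ bit 13 → (0xde15>>13)&0x1 = 0x0
cnt:2 @ bit 14 → (0xde15>>14)&0x3 = 0x3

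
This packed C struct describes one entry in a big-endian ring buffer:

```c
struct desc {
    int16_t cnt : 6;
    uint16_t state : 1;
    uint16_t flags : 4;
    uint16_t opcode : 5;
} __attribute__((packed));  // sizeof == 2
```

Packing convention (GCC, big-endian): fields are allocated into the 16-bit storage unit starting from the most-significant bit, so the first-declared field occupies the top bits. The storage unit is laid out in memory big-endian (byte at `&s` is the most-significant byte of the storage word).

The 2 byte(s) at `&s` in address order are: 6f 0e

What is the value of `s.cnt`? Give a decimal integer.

27

[0]=0x6f [1]=0x0e (big-endian) → word 0x6f0e
cnt [10+:6] = (word>>10) & 0x3f = 27  ←
state [9+:1] = (word>>9) & 0x1 = 1
flags [5+:4] = (word>>5) & 0xf = 8
opcode [0+:5] = (word>>0) & 0x1f = 14
cnt signed 6b, MSB=0: value = 27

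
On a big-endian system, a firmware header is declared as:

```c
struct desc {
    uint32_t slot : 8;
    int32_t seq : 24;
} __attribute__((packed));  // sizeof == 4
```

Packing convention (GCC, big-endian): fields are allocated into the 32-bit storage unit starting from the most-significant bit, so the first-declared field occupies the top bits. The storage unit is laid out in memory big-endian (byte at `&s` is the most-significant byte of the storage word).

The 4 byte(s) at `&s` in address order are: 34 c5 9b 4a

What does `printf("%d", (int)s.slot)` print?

[0]=0x34 [1]=0xc5 [2]=0x9b [3]=0x4a (big-endian) → word 0x34c59b4a
slot:8 @ bit 24 → (0x34c59b4a>>24)&0xff = 0x34  ←
seq:24 @ bit 0 → (0x34c59b4a>>0)&0xffffff = 0xc59b4a

52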